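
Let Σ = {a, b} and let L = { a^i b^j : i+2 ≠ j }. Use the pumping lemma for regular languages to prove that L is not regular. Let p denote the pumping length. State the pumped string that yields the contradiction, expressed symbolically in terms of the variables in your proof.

Suppose for contradiction that L is regular, and let p be the pumping length.
Choose w = a^p b^{p+p!+2}. Since p ≠ (p+p!+2)-2 = p+p!, w ∈ L; and |w| ≥ p.
Write w = xyz as guaranteed by the lemma, with |xy| ≤ p and |y| > 0.
Since the first p symbols of w are all a's and |xy| ≤ p, y lies entirely in the leading a-block: y = a^k for some k with 1 ≤ k ≤ p.
Since 1 ≤ k ≤ p, k divides p!; set t = 1 + p!/k. Then xy^t z has p + (p!/k)·k = p + p! copies of a. Now the a-count is p+p! and (b-count)-2 = (p+p!+2)-2 = p+p!, so i+2 ≠ j fails. So xy^t z = a^{p+p!} b^{p+p!+2} ∉ L.
This is a contradiction; hence L is not regular.

a^{p+p!} b^{p+p!+2}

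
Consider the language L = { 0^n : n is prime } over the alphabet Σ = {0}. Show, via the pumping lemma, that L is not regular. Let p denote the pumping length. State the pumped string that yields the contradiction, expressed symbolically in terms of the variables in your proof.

Assume L is regular; let p be its pumping constant.
Let q be a prime with q ≥ p+2 (infinitely many primes exist), and take w = 0^q ∈ L with |w| = q ≥ p.
The pumping lemma gives a decomposition w = xyz where |xy| ≤ p and y is nonempty.
Then y = 0^k for some k with 1 ≤ k ≤ p.
Since 1 ≤ k ≤ p, |xz| = q-k. Pump with i = q+1: |xy^{q+1}z| = (q-k)+(q+1)k = q+qk = q(1+k), which is composite (both factors ≥ 2). So xy^{q+1}z = 0^{q(1+k)} ∉ L.
This contradicts the pumping lemma, so L is not regular.

0^{q(1+k)}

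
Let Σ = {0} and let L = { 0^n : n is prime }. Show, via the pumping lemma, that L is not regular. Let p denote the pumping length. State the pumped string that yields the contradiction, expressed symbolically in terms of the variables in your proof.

0^{q(1+k)}

Suppose for contradiction that L is regular, and let p be the pumping length.
Let q be a prime with q ≥ p+2 (infinitely many primes exist), and take w = 0^q ∈ L with |w| = q ≥ p.
By the pumping lemma, w = xyz with |xy| ≤ p and y is nonempty.
Then y = 0^k for some k with 1 ≤ k ≤ p.
Since 1 ≤ k ≤ p, |xz| = q-k. Pump with i = q+1: |xy^{q+1}z| = (q-k)+(q+1)k = q+qk = q(1+k), which is composite (both factors ≥ 2). So xy^{q+1}z = 0^{q(1+k)} ∉ L.
This contradicts the pumping lemma, so L is not regular.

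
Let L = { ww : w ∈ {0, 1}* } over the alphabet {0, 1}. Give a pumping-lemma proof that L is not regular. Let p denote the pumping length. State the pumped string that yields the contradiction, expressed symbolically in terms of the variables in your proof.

Assume L is regular. Let p be the pumping length given by the pumping lemma.
Take w = 0^p 1^p 0^p 1^p = uu where u = 0^p1^p; then w ∈ L and |w| = 4p ≥ p.
Write w = xyz as guaranteed by the lemma, with |xy| ≤ p and |y| > 0.
The first p characters of w are 0's, so xy (and hence y) consists only of 0's. Write y = 0^k, 1 ≤ k ≤ p.
Pump with i = 2: xy^2z = 0^{p+k} 1^p 0^p 1^p, of length 4p+k. Suppose this equals vv. The string starts with 0 and ends with 1, so v does too; thus the boundary between the two copies of v is a 1→0 transition. There is exactly one such transition, at position 2p+k, so |v| = 2p+k and |vv| = 4p+2k ≠ 4p+k since k ≥ 1. So xy^2z ∉ L.
This is a contradiction; hence L is not regular.

0^{p+k} 1^p 0^p 1^p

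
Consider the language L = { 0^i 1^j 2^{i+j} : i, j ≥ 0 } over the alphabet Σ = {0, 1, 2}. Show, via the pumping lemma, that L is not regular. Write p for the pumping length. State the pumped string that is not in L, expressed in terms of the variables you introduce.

0^{p+k} 1^p 2^{2p}

Assume L is regular. Let p be the pumping length given by the pumping lemma.
Take w = 0^p 1^p 2^{2p} ∈ L (with i=j=p, i+j=2p), |w| = 4p ≥ p.
The pumping lemma gives a decomposition w = xyz where |xy| ≤ p and |y| > 0.
The first p characters of w are 0's, so xy (and hence y) consists only of 0's. Write y = 0^k, 1 ≤ k ≤ p.
Consider xy^2z = 0^{p+k} 1^p 2^{2p}. Now the 0- and 1-counts sum to 2p+k, but the 2-count is 2p ≠ 2p+k. So xy^2z ∉ L.
Contradiction. Therefore L is not regular.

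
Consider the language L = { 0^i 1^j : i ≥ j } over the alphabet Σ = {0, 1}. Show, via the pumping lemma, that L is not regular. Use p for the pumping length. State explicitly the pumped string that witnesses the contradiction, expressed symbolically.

0^{p-k} 1^p

Assume L is regular; let p be its pumping constant.
Choose w = 0^p 1^p ∈ L, with |w| = 2p ≥ p.
By the pumping lemma, w = xyz with |xy| ≤ p and y is nonempty.
Since the first p symbols of w are all 0's and |xy| ≤ p, y lies entirely in the leading 0-block: y = 0^k for some k with 1 ≤ k ≤ p.
Consider xy^0z = xz = 0^{p-k} 1^p. Since k ≥ 1, the 0-count p-k is less than p, so i ≥ j fails; thus xz ∉ L.
This is a contradiction; hence L is not regular.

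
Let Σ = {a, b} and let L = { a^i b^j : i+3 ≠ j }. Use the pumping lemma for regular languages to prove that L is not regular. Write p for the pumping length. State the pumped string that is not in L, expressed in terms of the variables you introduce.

Suppose for contradiction that L is regular, and let p be the pumping length.
Choose w = a^p b^{p+p!+3}. Since p ≠ (p+p!+3)-3 = p+p!, w ∈ L; and |w| ≥ p.
Write w = xyz as guaranteed by the lemma, with |xy| ≤ p and y is nonempty.
Since the first p symbols of w are all a's and |xy| ≤ p, y lies entirely in the leading a-block: y = a^k for some k with 1 ≤ k ≤ p.
Since 1 ≤ k ≤ p, k divides p!; set t = 1 + p!/k. Then xy^t z has p + (p!/k)·k = p + p! copies of a. Now the a-count is p+p! and (b-count)-3 = (p+p!+3)-3 = p+p!, so i+3 ≠ j fails. So xy^t z = a^{p+p!} b^{p+p!+3} ∉ L.
This contradicts the pumping lemma, so L is not regular.

a^{p+p!} b^{p+p!+3}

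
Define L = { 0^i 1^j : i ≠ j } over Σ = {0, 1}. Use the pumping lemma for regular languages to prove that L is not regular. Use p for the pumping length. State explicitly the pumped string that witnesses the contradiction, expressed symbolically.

0^{p+p!} 1^{p+p!}

Assume L is regular. Let p be the pumping length given by the pumping lemma.
Choose w = 0^p 1^{p+p!}. Since p ≠ p+p!, w ∈ L; and |w| ≥ p.
Write w = xyz as guaranteed by the lemma, with |xy| ≤ p and |y| ≥ 1.
Because |xy| ≤ p and w begins with p copies of 0, we have y = 0^k with 1 ≤ k ≤ p.
Since 1 ≤ k ≤ p, k divides p!; set t = 1 + p!/k. Then xy^t z has p + (p!/k)·k = p + p! copies of 0. Now the 0-count equals the 1-count, so i ≠ j fails. So xy^t z = 0^{p+p!} 1^{p+p!} ∉ L.
This is a contradiction; hence L is not regular.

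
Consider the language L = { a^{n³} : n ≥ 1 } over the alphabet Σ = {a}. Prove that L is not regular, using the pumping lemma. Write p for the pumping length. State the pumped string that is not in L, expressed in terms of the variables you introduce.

Toward a contradiction, assume L is regular with pumping length p.
Take w = a^{p³} ∈ L with |w| = p³ ≥ p.
By the pumping lemma, w = xyz with |xy| ≤ p and y is nonempty.
Then y = a^k for some k with 1 ≤ k ≤ p.
Pump with i = 2: xy^2z = a^{p³+k}. Since 1 ≤ k ≤ p, p³ < p³+k ≤ p³+p < p³+3p²+3p+1 = (p+1)³, so p³+k is not a perfect cube. So xy^2z ∉ L.
This is a contradiction; hence L is not regular.

a^{p³+k}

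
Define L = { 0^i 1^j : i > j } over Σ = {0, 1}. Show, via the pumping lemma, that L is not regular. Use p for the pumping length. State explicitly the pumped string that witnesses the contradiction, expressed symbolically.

Assume L is regular. Let p be the pumping length given by the pumping lemma.
Choose w = 0^{p+1} 1^p ∈ L, with |w| = 2p+1 ≥ p.
By the pumping lemma, w = xyz with |xy| ≤ p and |y| ≥ 1.
The first p characters of w are 0's, so xy (and hence y) consists only of 0's. Write y = 0^k, 1 ≤ k ≤ p.
Consider xy^0z = xz = 0^{p+1-k} 1^p. Since k ≥ 1, the 0-count p+1-k is at most p, so i > j fails; thus xz ∉ L.
Contradiction. Therefore L is not regular.

0^{p+1-k} 1^p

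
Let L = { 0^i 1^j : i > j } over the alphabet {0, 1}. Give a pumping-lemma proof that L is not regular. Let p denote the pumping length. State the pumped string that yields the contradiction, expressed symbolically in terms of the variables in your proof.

0^{p+1-k} 1^p

Toward a contradiction, assume L is regular with pumping length p.
Choose w = 0^{p+1} 1^p ∈ L, with |w| = 2p+1 ≥ p.
The pumping lemma gives a decomposition w = xyz where |xy| ≤ p and |y| ≥ 1.
The first p characters of w are 0's, so xy (and hence y) consists only of 0's. Write y = 0^k, 1 ≤ k ≤ p.
Consider xy^0z = xz = 0^{p+1-k} 1^p. Since k ≥ 1, the 0-count p+1-k is at most p, so i > j fails; thus xz ∉ L.
This contradicts the pumping lemma, so L is not regular.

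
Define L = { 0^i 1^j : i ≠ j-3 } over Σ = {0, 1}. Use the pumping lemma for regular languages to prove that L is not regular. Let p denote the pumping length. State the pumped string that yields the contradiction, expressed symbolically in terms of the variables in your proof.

Suppose for contradiction that L is regular, and let p be the pumping length.
Choose w = 0^p 1^{p+p!+3}. Since p ≠ (p+p!+3)-3 = p+p!, w ∈ L; and |w| ≥ p.
By the pumping lemma, w = xyz with |xy| ≤ p and |y| ≥ 1.
Since the first p symbols of w are all 0's and |xy| ≤ p, y lies entirely in the leading 0-block: y = 0^k for some k with 1 ≤ k ≤ p.
Since 1 ≤ k ≤ p, k divides p!; set t = 1 + p!/k. Then xy^t z has p + (p!/k)·k = p + p! copies of 0. Now the 0-count is p+p! and (1-count)-3 = (p+p!+3)-3 = p+p!, so i ≠ j-3 fails. So xy^t z = 0^{p+p!} 1^{p+p!+3} ∉ L.
This is a contradiction; hence L is not regular.

0^{p+p!} 1^{p+p!+3}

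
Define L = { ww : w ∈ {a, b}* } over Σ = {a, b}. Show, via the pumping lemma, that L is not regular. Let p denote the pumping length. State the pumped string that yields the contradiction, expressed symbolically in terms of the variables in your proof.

a^{p+k} b^p a^p b^p

Toward a contradiction, assume L is regular with pumping length p.
Take w = a^p b^p a^p b^p = uu where u = a^pb^p; then w ∈ L and |w| = 4p ≥ p.
The pumping lemma gives a decomposition w = xyz where |xy| ≤ p and |y| > 0.
Because |xy| ≤ p and w begins with p copies of a, we have y = a^k with 1 ≤ k ≤ p.
Pump with i = 2: xy^2z = a^{p+k} b^p a^p b^p, of length 4p+k. Suppose this equals vv. The string starts with a and ends with b, so v does too; thus the boundary between the two copies of v is a b→a transition. There is exactly one such transition, at position 2p+k, so |v| = 2p+k and |vv| = 4p+2k ≠ 4p+k since k ≥ 1. So xy^2z ∉ L.
This is a contradiction; hence L is not regular.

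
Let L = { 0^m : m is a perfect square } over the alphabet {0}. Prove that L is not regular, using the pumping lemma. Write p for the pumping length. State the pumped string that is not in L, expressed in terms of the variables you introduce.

Suppose for contradiction that L is regular, and let p be the pumping length.
Take w = 0^{p²} ∈ L with |w| = p² ≥ p.
The pumping lemma gives a decomposition w = xyz where |xy| ≤ p and |y| ≥ 1.
Then y = 0^k for some k with 1 ≤ k ≤ p.
Pump with i = 2: xy^2z = 0^{p²+k}. Since 1 ≤ k ≤ p, p² < p²+k ≤ p²+p < (p+1)², so p²+k lies strictly between consecutive squares and is not a perfect square. So xy^2z ∉ L.
Contradiction. Therefore L is not regular.

0^{p²+k}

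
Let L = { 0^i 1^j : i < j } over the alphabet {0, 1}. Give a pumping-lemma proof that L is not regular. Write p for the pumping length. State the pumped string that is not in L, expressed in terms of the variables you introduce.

0^{p+k} 1^{p+1}

Assume L is regular. Let p be the pumping length given by the pumping lemma.
Choose w = 0^p 1^{p+1} ∈ L, with |w| = 2p+1 ≥ p.
By the pumping lemma, w = xyz with |xy| ≤ p and |y| ≥ 1.
Since the first p symbols of w are all 0's and |xy| ≤ p, y lies entirely in the leading 0-block: y = 0^k for some k with 1 ≤ k ≤ p.
Consider xy^2z = 0^{p+k} 1^{p+1}. Since k ≥ 1, the 0-count p+k is at least p+1, so i < j fails; thus xy^2z ∉ L.
This contradicts the pumping lemma, so L is not regular.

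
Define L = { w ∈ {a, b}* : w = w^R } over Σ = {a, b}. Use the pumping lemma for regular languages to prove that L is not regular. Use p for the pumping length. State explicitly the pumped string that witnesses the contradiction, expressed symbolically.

a^{p+k} b a^p

Suppose for contradiction that L is regular, and let p be the pumping length.
Take w = a^p b a^p, a palindrome of length 2p+1 ≥ p.
The pumping lemma gives a decomposition w = xyz where |xy| ≤ p and |y| ≥ 1.
Since the first p symbols of w are all a's and |xy| ≤ p, y lies entirely in the leading a-block: y = a^k for some k with 1 ≤ k ≤ p.
Pump with i = 2: xy^2z = a^{p+k} b a^p. Its reverse is a^p b a^{p+k}, which differs from xy^2z since k ≥ 1. So xy^2z is not a palindrome and xy^2z ∉ L.
This is a contradiction; hence L is not regular.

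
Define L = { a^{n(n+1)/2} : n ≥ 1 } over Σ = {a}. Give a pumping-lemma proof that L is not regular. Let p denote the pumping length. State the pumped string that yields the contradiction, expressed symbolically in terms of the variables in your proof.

a^{p(p+1)/2+k}

Assume L is regular; let p be its pumping constant.
Take w = a^{p(p+1)/2} ∈ L with |w| = p(p+1)/2 ≥ p.
The pumping lemma gives a decomposition w = xyz where |xy| ≤ p and |y| ≥ 1.
Then y = a^k for some k with 1 ≤ k ≤ p.
Pump with i = 2: xy^2z = a^{p(p+1)/2+k}. Since 1 ≤ k ≤ p, p(p+1)/2 < p(p+1)/2+k ≤ p(p+1)/2+p < (p+1)(p+2)/2, so p(p+1)/2+k is strictly between consecutive triangular numbers. So xy^2z ∉ L.
This contradicts the pumping lemma, so L is not regular.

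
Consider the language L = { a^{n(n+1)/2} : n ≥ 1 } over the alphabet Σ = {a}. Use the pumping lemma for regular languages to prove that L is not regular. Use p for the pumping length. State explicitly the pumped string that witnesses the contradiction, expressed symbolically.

Assume L is regular. Let p be the pumping length given by the pumping lemma.
Take w = a^{p(p+1)/2} ∈ L with |w| = p(p+1)/2 ≥ p.
The pumping lemma gives a decomposition w = xyz where |xy| ≤ p and y is nonempty.
Then y = a^k for some k with 1 ≤ k ≤ p.
Pump with i = 2: xy^2z = a^{p(p+1)/2+k}. Since 1 ≤ k ≤ p, p(p+1)/2 < p(p+1)/2+k ≤ p(p+1)/2+p < (p+1)(p+2)/2, so p(p+1)/2+k is strictly between consecutive triangular numbers. So xy^2z ∉ L.
Contradiction. Therefore L is not regular.

a^{p(p+1)/2+k}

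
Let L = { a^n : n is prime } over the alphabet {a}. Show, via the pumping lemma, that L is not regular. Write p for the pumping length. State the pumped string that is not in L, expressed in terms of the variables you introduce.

a^{q(1+k)}

Toward a contradiction, assume L is regular with pumping length p.
Let q be a prime with q ≥ p+2 (infinitely many primes exist), and take w = a^q ∈ L with |w| = q ≥ p.
Write w = xyz as guaranteed by the lemma, with |xy| ≤ p and y is nonempty.
Then y = a^k for some k with 1 ≤ k ≤ p.
Since 1 ≤ k ≤ p, |xz| = q-k. Pump with i = q+1: |xy^{q+1}z| = (q-k)+(q+1)k = q+qk = q(1+k), which is composite (both factors ≥ 2). So xy^{q+1}z = a^{q(1+k)} ∉ L.
This is a contradiction; hence L is not regular.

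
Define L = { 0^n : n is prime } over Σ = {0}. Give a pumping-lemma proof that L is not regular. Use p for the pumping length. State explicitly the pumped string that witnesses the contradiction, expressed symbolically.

0^{q(1+k)}

Assume L is regular; let p be its pumping constant.
Let q be a prime with q ≥ p+2 (infinitely many primes exist), and take w = 0^q ∈ L with |w| = q ≥ p.
The pumping lemma gives a decomposition w = xyz where |xy| ≤ p and |y| > 0.
Then y = 0^k for some k with 1 ≤ k ≤ p.
Since 1 ≤ k ≤ p, |xz| = q-k. Pump with i = q+1: |xy^{q+1}z| = (q-k)+(q+1)k = q+qk = q(1+k), which is composite (both factors ≥ 2). So xy^{q+1}z = 0^{q(1+k)} ∉ L.
This is a contradiction; hence L is not regular.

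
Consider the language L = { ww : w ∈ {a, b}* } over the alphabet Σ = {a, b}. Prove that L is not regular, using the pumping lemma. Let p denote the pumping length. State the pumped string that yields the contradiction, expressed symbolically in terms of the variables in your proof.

Toward a contradiction, assume L is regular with pumping length p.
Take w = a^p b^p a^p b^p = uu where u = a^pb^p; then w ∈ L and |w| = 4p ≥ p.
By the pumping lemma, w = xyz with |xy| ≤ p and |y| > 0.
Because |xy| ≤ p and w begins with p copies of a, we have y = a^k with 1 ≤ k ≤ p.
Pump with i = 2: xy^2z = a^{p+k} b^p a^p b^p, of length 4p+k. Suppose this equals vv. The string starts with a and ends with b, so v does too; thus the boundary between the two copies of v is a b→a transition. There is exactly one such transition, at position 2p+k, so |v| = 2p+k and |vv| = 4p+2k ≠ 4p+k since k ≥ 1. So xy^2z ∉ L.
This is a contradiction; hence L is not regular.

a^{p+k} b^p a^p b^p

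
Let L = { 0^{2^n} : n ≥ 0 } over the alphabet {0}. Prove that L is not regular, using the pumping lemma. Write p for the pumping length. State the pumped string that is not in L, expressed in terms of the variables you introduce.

0^{2^p+k}

Assume L is regular. Let p be the pumping length given by the pumping lemma.
Take w = 0^{2^p} ∈ L with |w| = 2^p ≥ p.
The pumping lemma gives a decomposition w = xyz where |xy| ≤ p and y is nonempty.
Then y = 0^k for some k with 1 ≤ k ≤ p.
Pump with i = 2: xy^2z = 0^{2^p+k}. Since 1 ≤ k ≤ p < 2^p, we have 2^p < 2^p+k < 2^{p+1}, so 2^p+k is not a power of 2. So xy^2z ∉ L.
This contradicts the pumping lemma, so L is not regular.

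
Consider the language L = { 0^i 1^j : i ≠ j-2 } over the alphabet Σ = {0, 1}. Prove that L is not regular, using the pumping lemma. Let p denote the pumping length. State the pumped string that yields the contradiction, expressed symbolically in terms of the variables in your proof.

0^{p+p!} 1^{p+p!+2}

Toward a contradiction, assume L is regular with pumping length p.
Choose w = 0^p 1^{p+p!+2}. Since p ≠ (p+p!+2)-2 = p+p!, w ∈ L; and |w| ≥ p.
The pumping lemma gives a decomposition w = xyz where |xy| ≤ p and |y| > 0.
Since the first p symbols of w are all 0's and |xy| ≤ p, y lies entirely in the leading 0-block: y = 0^k for some k with 1 ≤ k ≤ p.
Since 1 ≤ k ≤ p, k divides p!; set t = 1 + p!/k. Then xy^t z has p + (p!/k)·k = p + p! copies of 0. Now the 0-count is p+p! and (1-count)-2 = (p+p!+2)-2 = p+p!, so i ≠ j-2 fails. So xy^t z = 0^{p+p!} 1^{p+p!+2} ∉ L.
This is a contradiction; hence L is not regular.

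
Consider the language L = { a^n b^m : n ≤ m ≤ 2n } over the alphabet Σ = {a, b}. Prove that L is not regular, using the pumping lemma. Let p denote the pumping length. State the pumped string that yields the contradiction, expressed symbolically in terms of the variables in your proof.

a^{p+k} b^p

Toward a contradiction, assume L is regular with pumping length p.
Take w = a^p b^p ∈ L (since p ≤ p ≤ 2p), with |w| = 2p ≥ p.
Write w = xyz as guaranteed by the lemma, with |xy| ≤ p and y is nonempty.
The first p characters of w are a's, so xy (and hence y) consists only of a's. Write y = a^k, 1 ≤ k ≤ p.
Pump with i = 2: xy^2z = a^{p+k} b^p. Now n = p+k > p = m, so the condition n ≤ m fails. Thus xy^2z ∉ L.
Contradiction. Therefore L is not regular.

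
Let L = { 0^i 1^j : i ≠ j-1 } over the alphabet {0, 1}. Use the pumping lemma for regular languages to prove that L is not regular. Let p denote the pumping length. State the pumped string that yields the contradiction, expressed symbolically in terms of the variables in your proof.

0^{p+p!} 1^{p+p!+1}

Assume L is regular. Let p be the pumping length given by the pumping lemma.
Choose w = 0^p 1^{p+p!+1}. Since p ≠ (p+p!+1)-1 = p+p!, w ∈ L; and |w| ≥ p.
The pumping lemma gives a decomposition w = xyz where |xy| ≤ p and y is nonempty.
The first p characters of w are 0's, so xy (and hence y) consists only of 0's. Write y = 0^k, 1 ≤ k ≤ p.
Since 1 ≤ k ≤ p, k divides p!; set t = 1 + p!/k. Then xy^t z has p + (p!/k)·k = p + p! copies of 0. Now the 0-count is p+p! and (1-count)-1 = (p+p!+1)-1 = p+p!, so i ≠ j-1 fails. So xy^t z = 0^{p+p!} 1^{p+p!+1} ∉ L.
Contradiction. Therefore L is not regular.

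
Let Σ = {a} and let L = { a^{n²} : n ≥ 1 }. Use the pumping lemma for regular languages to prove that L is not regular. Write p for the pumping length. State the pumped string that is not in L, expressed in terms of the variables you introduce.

a^{p²+k}

Assume L is regular. Let p be the pumping length given by the pumping lemma.
Take w = a^{p²} ∈ L with |w| = p² ≥ p.
Write w = xyz as guaranteed by the lemma, with |xy| ≤ p and y is nonempty.
Then y = a^k for some k with 1 ≤ k ≤ p.
Pump with i = 2: xy^2z = a^{p²+k}. Since 1 ≤ k ≤ p, p² < p²+k ≤ p²+p < (p+1)², so p²+k lies strictly between consecutive squares and is not a perfect square. So xy^2z ∉ L.
Contradiction. Therefore L is not regular.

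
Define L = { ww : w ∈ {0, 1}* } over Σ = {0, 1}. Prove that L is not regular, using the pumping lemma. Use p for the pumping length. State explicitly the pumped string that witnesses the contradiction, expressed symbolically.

Assume L is regular; let p be its pumping constant.
Take w = 0^p 1^p 0^p 1^p = uu where u = 0^p1^p; then w ∈ L and |w| = 4p ≥ p.
The pumping lemma gives a decomposition w = xyz where |xy| ≤ p and |y| ≥ 1.
Because |xy| ≤ p and w begins with p copies of 0, we have y = 0^k with 1 ≤ k ≤ p.
Pump with i = 2: xy^2z = 0^{p+k} 1^p 0^p 1^p, of length 4p+k. Suppose this equals vv. The string starts with 0 and ends with 1, so v does too; thus the boundary between the two copies of v is a 1→0 transition. There is exactly one such transition, at position 2p+k, so |v| = 2p+k and |vv| = 4p+2k ≠ 4p+k since k ≥ 1. So xy^2z ∉ L.
Contradiction. Therefore L is not regular.

0^{p+k} 1^p 0^p 1^p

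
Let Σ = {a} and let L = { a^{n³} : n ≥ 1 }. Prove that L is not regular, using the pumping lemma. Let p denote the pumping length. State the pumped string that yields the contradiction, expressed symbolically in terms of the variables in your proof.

Suppose for contradiction that L is regular, and let p be the pumping length.
Take w = a^{p³} ∈ L with |w| = p³ ≥ p.
By the pumping lemma, w = xyz with |xy| ≤ p and |y| > 0.
Then y = a^k for some k with 1 ≤ k ≤ p.
Pump with i = 2: xy^2z = a^{p³+k}. Since 1 ≤ k ≤ p, p³ < p³+k ≤ p³+p < p³+3p²+3p+1 = (p+1)³, so p³+k is not a perfect cube. So xy^2z ∉ L.
This is a contradiction; hence L is not regular.

a^{p³+k}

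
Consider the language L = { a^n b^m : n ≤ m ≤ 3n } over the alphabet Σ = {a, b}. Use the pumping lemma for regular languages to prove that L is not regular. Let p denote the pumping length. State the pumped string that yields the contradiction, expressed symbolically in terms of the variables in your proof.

Assume L is regular. Let p be the pumping length given by the pumping lemma.
Take w = a^p b^p ∈ L (since p ≤ p ≤ 3p), with |w| = 2p ≥ p.
The pumping lemma gives a decomposition w = xyz where |xy| ≤ p and |y| > 0.
The first p characters of w are a's, so xy (and hence y) consists only of a's. Write y = a^k, 1 ≤ k ≤ p.
Pump with i = 2: xy^2z = a^{p+k} b^p. Now n = p+k > p = m, so the condition n ≤ m fails. Thus xy^2z ∉ L.
This contradicts the pumping lemma, so L is not regular.

a^{p+k} b^p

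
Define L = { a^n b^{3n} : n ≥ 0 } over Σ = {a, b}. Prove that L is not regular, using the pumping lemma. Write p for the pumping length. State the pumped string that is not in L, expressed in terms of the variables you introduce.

a^{p+k} b^{3p}

Toward a contradiction, assume L is regular with pumping length p.
Take w = a^p b^{3p}. Then w ∈ L and |w| = 4p ≥ p.
By the pumping lemma, w = xyz with |xy| ≤ p and |y| > 0.
Since the first p symbols of w are all a's and |xy| ≤ p, y lies entirely in the leading a-block: y = a^k for some k with 1 ≤ k ≤ p.
Pump with i = 2: xy^2z = a^{p+k} b^{3p}. For this to lie in L we would need 3p = 3(p+k), which forces k = 0. But k ≥ 1, so xy^2z ∉ L.
This is a contradiction; hence L is not regular.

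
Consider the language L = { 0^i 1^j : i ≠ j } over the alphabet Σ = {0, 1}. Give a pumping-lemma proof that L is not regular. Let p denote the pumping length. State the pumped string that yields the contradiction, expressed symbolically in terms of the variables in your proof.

0^{p+p!} 1^{p+p!}

Toward a contradiction, assume L is regular with pumping length p.
Choose w = 0^p 1^{p+p!}. Since p ≠ p+p!, w ∈ L; and |w| ≥ p.
By the pumping lemma, w = xyz with |xy| ≤ p and |y| ≥ 1.
Since the first p symbols of w are all 0's and |xy| ≤ p, y lies entirely in the leading 0-block: y = 0^k for some k with 1 ≤ k ≤ p.
Since 1 ≤ k ≤ p, k divides p!; set t = 1 + p!/k. Then xy^t z has p + (p!/k)·k = p + p! copies of 0. Now the 0-count equals the 1-count, so i ≠ j fails. So xy^t z = 0^{p+p!} 1^{p+p!} ∉ L.
Contradiction. Therefore L is not regular.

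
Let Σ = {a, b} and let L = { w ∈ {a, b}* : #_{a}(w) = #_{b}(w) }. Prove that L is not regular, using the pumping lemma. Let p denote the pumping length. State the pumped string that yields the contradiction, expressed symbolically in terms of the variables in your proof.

a^{p+k} b^p

Suppose for contradiction that L is regular, and let p be the pumping length.
Choose w = a^p b^p ∈ L with |w| = 2p ≥ p.
By the pumping lemma, w = xyz with |xy| ≤ p and |y| ≥ 1.
The first p characters of w are a's, so xy (and hence y) consists only of a's. Write y = a^k, 1 ≤ k ≤ p.
Pump with i = 2: xy^2z = a^{p+k} b^p has p+k occurrences of a but only p of b. Since k ≥ 1 the counts differ, so xy^2z ∉ L.
This is a contradiction; hence L is not regular.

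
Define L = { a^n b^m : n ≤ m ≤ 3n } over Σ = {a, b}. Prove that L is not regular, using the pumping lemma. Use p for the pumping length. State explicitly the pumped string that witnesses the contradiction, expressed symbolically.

a^{p+k} b^p

Assume L is regular; let p be its pumping constant.
Take w = a^p b^p ∈ L (since p ≤ p ≤ 3p), with |w| = 2p ≥ p.
The pumping lemma gives a decomposition w = xyz where |xy| ≤ p and |y| > 0.
The first p characters of w are a's, so xy (and hence y) consists only of a's. Write y = a^k, 1 ≤ k ≤ p.
Pump with i = 2: xy^2z = a^{p+k} b^p. Now n = p+k > p = m, so the condition n ≤ m fails. Thus xy^2z ∉ L.
This is a contradiction; hence L is not regular.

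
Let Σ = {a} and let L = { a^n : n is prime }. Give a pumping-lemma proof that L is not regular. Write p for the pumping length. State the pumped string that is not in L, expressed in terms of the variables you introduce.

Toward a contradiction, assume L is regular with pumping length p.
Let q be a prime with q ≥ p+2 (infinitely many primes exist), and take w = a^q ∈ L with |w| = q ≥ p.
By the pumping lemma, w = xyz with |xy| ≤ p and y is nonempty.
Then y = a^k for some k with 1 ≤ k ≤ p.
Since 1 ≤ k ≤ p, |xz| = q-k. Pump with i = q+1: |xy^{q+1}z| = (q-k)+(q+1)k = q+qk = q(1+k), which is composite (both factors ≥ 2). So xy^{q+1}z = a^{q(1+k)} ∉ L.
This contradicts the pumping lemma, so L is not regular.

a^{q(1+k)}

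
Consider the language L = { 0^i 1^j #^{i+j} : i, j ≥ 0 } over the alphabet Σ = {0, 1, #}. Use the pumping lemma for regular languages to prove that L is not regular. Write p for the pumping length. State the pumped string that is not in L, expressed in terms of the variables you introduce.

0^{p+k} 1^p #^{2p}

Toward a contradiction, assume L is regular with pumping length p.
Take w = 0^p 1^p #^{2p} ∈ L (with i=j=p, i+j=2p), |w| = 4p ≥ p.
Write w = xyz as guaranteed by the lemma, with |xy| ≤ p and y is nonempty.
Because |xy| ≤ p and w begins with p copies of 0, we have y = 0^k with 1 ≤ k ≤ p.
Consider xy^2z = 0^{p+k} 1^p #^{2p}. Now the 0- and 1-counts sum to 2p+k, but the #-count is 2p ≠ 2p+k. So xy^2z ∉ L.
This contradicts the pumping lemma, so L is not regular.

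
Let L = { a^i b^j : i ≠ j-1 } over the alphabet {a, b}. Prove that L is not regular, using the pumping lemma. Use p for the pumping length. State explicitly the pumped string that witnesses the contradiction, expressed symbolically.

a^{p+p!} b^{p+p!+1}

Assume L is regular; let p be its pumping constant.
Choose w = a^p b^{p+p!+1}. Since p ≠ (p+p!+1)-1 = p+p!, w ∈ L; and |w| ≥ p.
The pumping lemma gives a decomposition w = xyz where |xy| ≤ p and |y| > 0.
The first p characters of w are a's, so xy (and hence y) consists only of a's. Write y = a^k, 1 ≤ k ≤ p.
Since 1 ≤ k ≤ p, k divides p!; set t = 1 + p!/k. Then xy^t z has p + (p!/k)·k = p + p! copies of a. Now the a-count is p+p! and (b-count)-1 = (p+p!+1)-1 = p+p!, so i ≠ j-1 fails. So xy^t z = a^{p+p!} b^{p+p!+1} ∉ L.
This is a contradiction; hence L is not regular.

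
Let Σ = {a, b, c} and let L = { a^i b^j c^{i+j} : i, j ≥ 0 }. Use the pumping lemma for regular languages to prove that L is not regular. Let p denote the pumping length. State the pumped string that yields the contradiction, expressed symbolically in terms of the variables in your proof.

Assume L is regular; let p be its pumping constant.
Take w = a^p b^p c^{2p} ∈ L (with i=j=p, i+j=2p), |w| = 4p ≥ p.
By the pumping lemma, w = xyz with |xy| ≤ p and |y| ≥ 1.
Because |xy| ≤ p and w begins with p copies of a, we have y = a^k with 1 ≤ k ≤ p.
Consider xy^2z = a^{p+k} b^p c^{2p}. Now the a- and b-counts sum to 2p+k, but the c-count is 2p ≠ 2p+k. So xy^2z ∉ L.
This is a contradiction; hence L is not regular.

a^{p+k} b^p c^{2p}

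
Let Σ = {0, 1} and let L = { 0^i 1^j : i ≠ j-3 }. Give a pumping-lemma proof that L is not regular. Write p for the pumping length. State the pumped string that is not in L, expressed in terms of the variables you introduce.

Assume L is regular. Let p be the pumping length given by the pumping lemma.
Choose w = 0^p 1^{p+p!+3}. Since p ≠ (p+p!+3)-3 = p+p!, w ∈ L; and |w| ≥ p.
By the pumping lemma, w = xyz with |xy| ≤ p and |y| ≥ 1.
Since the first p symbols of w are all 0's and |xy| ≤ p, y lies entirely in the leading 0-block: y = 0^k for some k with 1 ≤ k ≤ p.
Since 1 ≤ k ≤ p, k divides p!; set t = 1 + p!/k. Then xy^t z has p + (p!/k)·k = p + p! copies of 0. Now the 0-count is p+p! and (1-count)-3 = (p+p!+3)-3 = p+p!, so i ≠ j-3 fails. So xy^t z = 0^{p+p!} 1^{p+p!+3} ∉ L.
This contradicts the pumping lemma, so L is not regular.

0^{p+p!} 1^{p+p!+3}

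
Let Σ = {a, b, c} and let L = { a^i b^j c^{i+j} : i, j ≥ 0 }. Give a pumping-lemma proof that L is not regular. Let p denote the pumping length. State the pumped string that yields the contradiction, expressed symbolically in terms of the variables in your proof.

a^{p+k} b^p c^{2p}

Toward a contradiction, assume L is regular with pumping length p.
Take w = a^p b^p c^{2p} ∈ L (with i=j=p, i+j=2p), |w| = 4p ≥ p.
By the pumping lemma, w = xyz with |xy| ≤ p and |y| ≥ 1.
The first p characters of w are a's, so xy (and hence y) consists only of a's. Write y = a^k, 1 ≤ k ≤ p.
Consider xy^2z = a^{p+k} b^p c^{2p}. Now the a- and b-counts sum to 2p+k, but the c-count is 2p ≠ 2p+k. So xy^2z ∉ L.
This contradicts the pumping lemma, so L is not regular.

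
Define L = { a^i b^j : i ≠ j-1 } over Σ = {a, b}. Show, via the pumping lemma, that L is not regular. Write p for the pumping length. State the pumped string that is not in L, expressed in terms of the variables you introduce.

a^{p+p!} b^{p+p!+1}

Assume L is regular. Let p be the pumping length given by the pumping lemma.
Choose w = a^p b^{p+p!+1}. Since p ≠ (p+p!+1)-1 = p+p!, w ∈ L; and |w| ≥ p.
By the pumping lemma, w = xyz with |xy| ≤ p and |y| > 0.
The first p characters of w are a's, so xy (and hence y) consists only of a's. Write y = a^k, 1 ≤ k ≤ p.
Since 1 ≤ k ≤ p, k divides p!; set t = 1 + p!/k. Then xy^t z has p + (p!/k)·k = p + p! copies of a. Now the a-count is p+p! and (b-count)-1 = (p+p!+1)-1 = p+p!, so i ≠ j-1 fails. So xy^t z = a^{p+p!} b^{p+p!+1} ∉ L.
This contradicts the pumping lemma, so L is not regular.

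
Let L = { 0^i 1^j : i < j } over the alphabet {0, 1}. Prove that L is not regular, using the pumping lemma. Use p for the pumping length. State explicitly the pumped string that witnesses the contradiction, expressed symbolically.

0^{p+k} 1^{p+1}

Suppose for contradiction that L is regular, and let p be the pumping length.
Choose w = 0^p 1^{p+1} ∈ L, with |w| = 2p+1 ≥ p.
Write w = xyz as guaranteed by the lemma, with |xy| ≤ p and |y| ≥ 1.
Because |xy| ≤ p and w begins with p copies of 0, we have y = 0^k with 1 ≤ k ≤ p.
Consider xy^2z = 0^{p+k} 1^{p+1}. Since k ≥ 1, the 0-count p+k is at least p+1, so i < j fails; thus xy^2z ∉ L.
Contradiction. Therefore L is not regular.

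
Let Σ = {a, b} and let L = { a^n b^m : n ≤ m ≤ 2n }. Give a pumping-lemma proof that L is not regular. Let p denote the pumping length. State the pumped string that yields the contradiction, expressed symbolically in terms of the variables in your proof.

Assume L is regular; let p be its pumping constant.
Take w = a^p b^p ∈ L (since p ≤ p ≤ 2p), with |w| = 2p ≥ p.
By the pumping lemma, w = xyz with |xy| ≤ p and y is nonempty.
Since the first p symbols of w are all a's and |xy| ≤ p, y lies entirely in the leading a-block: y = a^k for some k with 1 ≤ k ≤ p.
Pump with i = 2: xy^2z = a^{p+k} b^p. Now n = p+k > p = m, so the condition n ≤ m fails. Thus xy^2z ∉ L.
Contradiction. Therefore L is not regular.

a^{p+k} b^p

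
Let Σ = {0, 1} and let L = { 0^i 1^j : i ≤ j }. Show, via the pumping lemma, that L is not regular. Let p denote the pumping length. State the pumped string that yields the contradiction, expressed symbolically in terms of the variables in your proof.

Suppose for contradiction that L is regular, and let p be the pumping length.
Choose w = 0^p 1^p ∈ L, with |w| = 2p ≥ p.
Write w = xyz as guaranteed by the lemma, with |xy| ≤ p and |y| ≥ 1.
Because |xy| ≤ p and w begins with p copies of 0, we have y = 0^k with 1 ≤ k ≤ p.
Consider xy^2z = 0^{p+k} 1^p. Since k ≥ 1, the 0-count p+k exceeds the 1-count p, so i ≤ j fails; thus xy^2z ∉ L.
This contradicts the pumping lemma, so L is not regular.

0^{p+k} 1^p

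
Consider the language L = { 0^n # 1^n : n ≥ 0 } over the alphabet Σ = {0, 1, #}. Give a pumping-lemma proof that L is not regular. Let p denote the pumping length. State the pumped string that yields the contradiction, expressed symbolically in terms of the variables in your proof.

Assume L is regular; let p be its pumping constant.
Take w = 0^p # 1^p ∈ L with |w| = 2p+1 ≥ p.
Write w = xyz as guaranteed by the lemma, with |xy| ≤ p and |y| > 0.
Because |xy| ≤ p and w begins with p copies of 0, we have y = 0^k with 1 ≤ k ≤ p.
Pump with i = 2: xy^2z = 0^{p+k} # 1^p, which would require p+k = p. But k ≥ 1, so xy^2z ∉ L.
This contradicts the pumping lemma, so L is not regular.

0^{p+k} # 1^p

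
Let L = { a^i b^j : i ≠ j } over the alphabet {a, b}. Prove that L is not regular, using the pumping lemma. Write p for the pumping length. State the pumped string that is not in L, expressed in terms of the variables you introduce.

a^{p+p!} b^{p+p!}

Toward a contradiction, assume L is regular with pumping length p.
Choose w = a^p b^{p+p!}. Since p ≠ p+p!, w ∈ L; and |w| ≥ p.
The pumping lemma gives a decomposition w = xyz where |xy| ≤ p and y is nonempty.
Since the first p symbols of w are all a's and |xy| ≤ p, y lies entirely in the leading a-block: y = a^k for some k with 1 ≤ k ≤ p.
Since 1 ≤ k ≤ p, k divides p!; set t = 1 + p!/k. Then xy^t z has p + (p!/k)·k = p + p! copies of a. Now the a-count equals the b-count, so i ≠ j fails. So xy^t z = a^{p+p!} b^{p+p!} ∉ L.
This contradicts the pumping lemma, so L is not regular.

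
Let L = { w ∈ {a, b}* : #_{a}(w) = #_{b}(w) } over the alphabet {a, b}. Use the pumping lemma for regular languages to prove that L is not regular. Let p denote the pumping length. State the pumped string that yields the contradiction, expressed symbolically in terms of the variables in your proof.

Assume L is regular; let p be its pumping constant.
Choose w = a^p b^p ∈ L with |w| = 2p ≥ p.
Write w = xyz as guaranteed by the lemma, with |xy| ≤ p and |y| > 0.
The first p characters of w are a's, so xy (and hence y) consists only of a's. Write y = a^k, 1 ≤ k ≤ p.
Pump with i = 2: xy^2z = a^{p+k} b^p has p+k occurrences of a but only p of b. Since k ≥ 1 the counts differ, so xy^2z ∉ L.
This contradicts the pumping lemma, so L is not regular.

a^{p+k} b^p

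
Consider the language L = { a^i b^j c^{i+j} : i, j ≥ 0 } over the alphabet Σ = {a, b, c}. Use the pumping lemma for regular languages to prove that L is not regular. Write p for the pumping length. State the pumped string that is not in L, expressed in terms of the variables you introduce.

a^{p+k} b^p c^{2p}

Suppose for contradiction that L is regular, and let p be the pumping length.
Take w = a^p b^p c^{2p} ∈ L (with i=j=p, i+j=2p), |w| = 4p ≥ p.
The pumping lemma gives a decomposition w = xyz where |xy| ≤ p and |y| ≥ 1.
Since the first p symbols of w are all a's and |xy| ≤ p, y lies entirely in the leading a-block: y = a^k for some k with 1 ≤ k ≤ p.
Consider xy^2z = a^{p+k} b^p c^{2p}. Now the a- and b-counts sum to 2p+k, but the c-count is 2p ≠ 2p+k. So xy^2z ∉ L.
This is a contradiction; hence L is not regular.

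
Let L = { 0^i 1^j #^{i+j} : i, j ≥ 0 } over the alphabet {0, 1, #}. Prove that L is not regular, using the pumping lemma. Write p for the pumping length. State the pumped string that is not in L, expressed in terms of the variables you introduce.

Assume L is regular; let p be its pumping constant.
Take w = 0^p 1^p #^{2p} ∈ L (with i=j=p, i+j=2p), |w| = 4p ≥ p.
The pumping lemma gives a decomposition w = xyz where |xy| ≤ p and y is nonempty.
The first p characters of w are 0's, so xy (and hence y) consists only of 0's. Write y = 0^k, 1 ≤ k ≤ p.
Consider xy^2z = 0^{p+k} 1^p #^{2p}. Now the 0- and 1-counts sum to 2p+k, but the #-count is 2p ≠ 2p+k. So xy^2z ∉ L.
Contradiction. Therefore L is not regular.

0^{p+k} 1^p #^{2p}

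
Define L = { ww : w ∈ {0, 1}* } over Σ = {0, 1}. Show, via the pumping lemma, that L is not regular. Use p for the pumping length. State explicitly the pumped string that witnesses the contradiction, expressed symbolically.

Assume L is regular; let p be its pumping constant.
Take w = 0^p 1^p 0^p 1^p = uu where u = 0^p1^p; then w ∈ L and |w| = 4p ≥ p.
Write w = xyz as guaranteed by the lemma, with |xy| ≤ p and |y| > 0.
Since the first p symbols of w are all 0's and |xy| ≤ p, y lies entirely in the leading 0-block: y = 0^k for some k with 1 ≤ k ≤ p.
Pump with i = 2: xy^2z = 0^{p+k} 1^p 0^p 1^p, of length 4p+k. Suppose this equals vv. The string starts with 0 and ends with 1, so v does too; thus the boundary between the two copies of v is a 1→0 transition. There is exactly one such transition, at position 2p+k, so |v| = 2p+k and |vv| = 4p+2k ≠ 4p+k since k ≥ 1. So xy^2z ∉ L.
This contradicts the pumping lemma, so L is not regular.

0^{p+k} 1^p 0^p 1^p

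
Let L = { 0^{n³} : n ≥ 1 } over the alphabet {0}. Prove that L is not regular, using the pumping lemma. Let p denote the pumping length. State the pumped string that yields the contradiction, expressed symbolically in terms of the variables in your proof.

Assume L is regular; let p be its pumping constant.
Take w = 0^{p³} ∈ L with |w| = p³ ≥ p.
Write w = xyz as guaranteed by the lemma, with |xy| ≤ p and y is nonempty.
Then y = 0^k for some k with 1 ≤ k ≤ p.
Pump with i = 2: xy^2z = 0^{p³+k}. Since 1 ≤ k ≤ p, p³ < p³+k ≤ p³+p < p³+3p²+3p+1 = (p+1)³, so p³+k is not a perfect cube. So xy^2z ∉ L.
Contradiction. Therefore L is not regular.

0^{p³+k}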